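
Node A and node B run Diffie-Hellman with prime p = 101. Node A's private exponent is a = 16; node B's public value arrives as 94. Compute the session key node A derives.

71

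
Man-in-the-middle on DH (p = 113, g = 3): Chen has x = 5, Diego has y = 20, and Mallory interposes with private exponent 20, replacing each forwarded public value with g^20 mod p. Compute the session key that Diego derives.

106

Diego receives Mallory's public value M = 3^20 mod 113 instead of the honest one.
3^1 ≡ 3 (mod 113)
3^2 = (3^1)^2 ≡ 3^2 = 9 ≡ 9 (mod 113)
3^4 = (3^2)^2 ≡ 9^2 = 81 ≡ 81 (mod 113)
3^8 = (3^4)^2 ≡ 81^2 = 6561 ≡ 7 (mod 113)
3^16 = (3^8)^2 ≡ 7^2 = 49 ≡ 49 (mod 113)
3^20 = 3^16 · 3^4 ≡ 49 · 81 ≡ 14 (mod 113).
So M = 14. Diego computes K = M^20 mod 113.
14^1 ≡ 14 (mod 113)
14^2 = (14^1)^2 ≡ 14^2 = 196 ≡ 83 (mod 113)
14^4 = (14^2)^2 ≡ 83^2 = 6889 ≡ 109 (mod 113)
14^8 = (14^4)^2 ≡ 109^2 = 11881 ≡ 16 (mod 113)
14^16 = (14^8)^2 ≡ 16^2 = 256 ≡ 30 (mod 113)
14^20 = 14^16 · 14^4 ≡ 30 · 109 ≡ 106 (mod 113).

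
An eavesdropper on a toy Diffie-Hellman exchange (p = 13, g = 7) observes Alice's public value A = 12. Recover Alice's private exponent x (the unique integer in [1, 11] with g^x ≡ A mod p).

6

Try successive powers of 7 modulo 13:
7^1 ≡ 7
7^2 ≡ 10
7^3 ≡ 5
7^4 ≡ 9
7^5 ≡ 11
7^6 ≡ 12
Found: x = 6.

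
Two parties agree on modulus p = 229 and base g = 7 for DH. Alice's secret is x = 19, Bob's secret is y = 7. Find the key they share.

211

Alice sends A = g^x mod p = 7^19 mod 229.
7^1 ≡ 7 (mod 229)
7^2 = (7^1)^2 ≡ 7^2 = 49 ≡ 49 (mod 229)
7^4 = (7^2)^2 ≡ 49^2 = 2401 ≡ 111 (mod 229)
7^8 = (7^4)^2 ≡ 111^2 = 12321 ≡ 184 (mod 229)
7^16 = (7^8)^2 ≡ 184^2 = 33856 ≡ 193 (mod 229)
7^19 = 7^16 · 7^2 · 7^1 ≡ 193 · 49 · 7 ≡ 18 (mod 229).
So A = 18. Bob then computes K = A^y mod p = 18^7 mod 229.
18^1 ≡ 18 (mod 229)
18^2 = (18^1)^2 ≡ 18^2 = 324 ≡ 95 (mod 229)
18^4 = (18^2)^2 ≡ 95^2 = 9025 ≡ 94 (mod 229)
18^7 = 18^4 · 18^2 · 18^1 ≡ 94 · 95 · 18 ≡ 211 (mod 229).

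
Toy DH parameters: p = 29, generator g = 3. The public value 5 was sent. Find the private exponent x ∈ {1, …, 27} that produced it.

10

Try successive powers of 3 modulo 29:
3^1 ≡ 3
3^2 ≡ 9
3^3 ≡ 27
3^4 ≡ 23
3^5 ≡ 11
3^6 ≡ 4
3^7 ≡ 12
3^8 ≡ 7
3^9 ≡ 21
3^10 ≡ 5
Found: x = 10.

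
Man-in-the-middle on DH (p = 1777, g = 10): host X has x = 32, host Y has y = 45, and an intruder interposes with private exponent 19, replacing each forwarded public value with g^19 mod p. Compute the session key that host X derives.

673

Host X receives an intruder's public value M = 10^19 mod 1777 instead of the honest one.
10^1 ≡ 10 (mod 1777)
10^2 = (10^1)^2 ≡ 10^2 = 100 ≡ 100 (mod 1777)
10^4 = (10^2)^2 ≡ 100^2 = 10000 ≡ 1115 (mod 1777)
10^8 = (10^4)^2 ≡ 1115^2 = 1243225 ≡ 1102 (mod 1777)
10^16 = (10^8)^2 ≡ 1102^2 = 1214404 ≡ 713 (mod 1777)
10^19 = 10^16 · 10^2 · 10^1 ≡ 713 · 100 · 10 ≡ 423 (mod 1777).
So M = 423. Host X computes K = M^32 mod 1777.
423^1 ≡ 423 (mod 1777)
423^2 = (423^1)^2 ≡ 423^2 = 178929 ≡ 1229 (mod 1777)
423^4 = (423^2)^2 ≡ 1229^2 = 1510441 ≡ 1768 (mod 1777)
423^8 = (423^4)^2 ≡ 1768^2 = 3125824 ≡ 81 (mod 1777)
423^16 = (423^8)^2 ≡ 81^2 = 6561 ≡ 1230 (mod 1777)
423^32 = (423^16)^2 ≡ 1230^2 = 1512900 ≡ 673 (mod 1777)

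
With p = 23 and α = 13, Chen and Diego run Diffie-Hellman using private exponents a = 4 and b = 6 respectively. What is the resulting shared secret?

Chen sends A = α^a mod p = 13^4 mod 23.
13^1 ≡ 13 (mod 23)
13^2 = (13^1)^2 ≡ 13^2 = 169 ≡ 8 (mod 23)
13^4 = (13^2)^2 ≡ 8^2 = 64 ≡ 18 (mod 23)
So A = 18. Diego then computes K = A^b mod p = 18^6 mod 23.
18^1 ≡ 18 (mod 23)
18^2 = (18^1)^2 ≡ 18^2 = 324 ≡ 2 (mod 23)
18^4 = (18^2)^2 ≡ 2^2 = 4 ≡ 4 (mod 23)
18^6 = 18^4 · 18^2 ≡ 4 · 2 ≡ 8 (mod 23).

8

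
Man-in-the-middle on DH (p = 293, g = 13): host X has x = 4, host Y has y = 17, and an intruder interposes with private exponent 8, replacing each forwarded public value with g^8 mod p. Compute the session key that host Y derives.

Host Y receives an intruder's public value M = 13^8 mod 293 instead of the honest one.
13^1 ≡ 13 (mod 293)
13^2 = (13^1)^2 ≡ 13^2 = 169 ≡ 169 (mod 293)
13^4 = (13^2)^2 ≡ 169^2 = 28561 ≡ 140 (mod 293)
13^8 = (13^4)^2 ≡ 140^2 = 19600 ≡ 262 (mod 293)
So M = 262. Host Y computes K = M^17 mod 293.
262^1 ≡ 262 (mod 293)
262^2 = (262^1)^2 ≡ 262^2 = 68644 ≡ 82 (mod 293)
262^4 = (262^2)^2 ≡ 82^2 = 6724 ≡ 278 (mod 293)
262^8 = (262^4)^2 ≡ 278^2 = 77284 ≡ 225 (mod 293)
262^16 = (262^8)^2 ≡ 225^2 = 50625 ≡ 229 (mod 293)
262^17 = 262^16 · 262^1 ≡ 229 · 262 ≡ 226 (mod 293).

226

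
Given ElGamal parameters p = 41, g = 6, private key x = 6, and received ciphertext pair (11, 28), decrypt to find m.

17

Shared mask s = c₁^x mod p = 11^6 mod 41.
11^1 ≡ 11 (mod 41)
11^2 = (11^1)^2 ≡ 11^2 = 121 ≡ 39 (mod 41)
11^4 = (11^2)^2 ≡ 39^2 = 1521 ≡ 4 (mod 41)
11^6 = 11^4 · 11^2 ≡ 4 · 39 ≡ 33 (mod 41).
So s = 33; s⁻¹ ≡ 5 (mod 41).
m = c₂ · s⁻¹ mod 41 = 28 · 5 mod 41 = 17.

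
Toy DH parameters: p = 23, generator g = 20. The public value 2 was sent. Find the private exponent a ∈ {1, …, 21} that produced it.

Try successive powers of 20 modulo 23:
20^1 ≡ 20
20^2 ≡ 9
20^3 ≡ 19
20^4 ≡ 12
20^5 ≡ 10
20^6 ≡ 16
20^7 ≡ 21
20^8 ≡ 6
20^9 ≡ 5
20^10 ≡ 8
20^11 ≡ 22
20^12 ≡ 3
20^13 ≡ 14
20^14 ≡ 4
20^15 ≡ 11
20^16 ≡ 13
20^17 ≡ 7
20^18 ≡ 2
Found: a = 18.

18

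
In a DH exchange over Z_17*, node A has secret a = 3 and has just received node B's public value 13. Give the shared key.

4

Shared key K = 13^3 mod 17.
13^1 ≡ 13 (mod 17)
13^2 = (13^1)^2 ≡ 13^2 = 169 ≡ 16 (mod 17)
13^3 = 13^2 · 13^1 ≡ 16 · 13 ≡ 4 (mod 17).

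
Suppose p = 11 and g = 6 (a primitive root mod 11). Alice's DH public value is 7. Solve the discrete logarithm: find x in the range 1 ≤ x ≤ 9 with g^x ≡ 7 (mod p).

3

Try successive powers of 6 modulo 11:
6^1 ≡ 6
6^2 ≡ 3
6^3 ≡ 7
Found: x = 3.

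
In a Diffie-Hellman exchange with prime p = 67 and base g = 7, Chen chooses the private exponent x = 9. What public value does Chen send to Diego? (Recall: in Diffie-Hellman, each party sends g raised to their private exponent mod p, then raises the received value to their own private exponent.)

43

Public value = 7^9 mod 67.
7^1 ≡ 7 (mod 67)
7^2 = (7^1)^2 ≡ 7^2 = 49 ≡ 49 (mod 67)
7^4 = (7^2)^2 ≡ 49^2 = 2401 ≡ 56 (mod 67)
7^8 = (7^4)^2 ≡ 56^2 = 3136 ≡ 54 (mod 67)
7^9 = 7^8 · 7^1 ≡ 54 · 7 ≡ 43 (mod 67).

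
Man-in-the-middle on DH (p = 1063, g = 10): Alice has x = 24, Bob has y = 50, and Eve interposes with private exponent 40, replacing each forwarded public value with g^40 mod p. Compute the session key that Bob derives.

Bob receives Eve's public value M = 10^40 mod 1063 instead of the honest one.
10^1 ≡ 10 (mod 1063)
10^2 = (10^1)^2 ≡ 10^2 = 100 ≡ 100 (mod 1063)
10^4 = (10^2)^2 ≡ 100^2 = 10000 ≡ 433 (mod 1063)
10^8 = (10^4)^2 ≡ 433^2 = 187489 ≡ 401 (mod 1063)
10^16 = (10^8)^2 ≡ 401^2 = 160801 ≡ 288 (mod 1063)
10^32 = (10^16)^2 ≡ 288^2 = 82944 ≡ 30 (mod 1063)
10^40 = 10^32 · 10^8 ≡ 30 · 401 ≡ 337 (mod 1063).
So M = 337. Bob computes K = M^50 mod 1063.
337^1 ≡ 337 (mod 1063)
337^2 = (337^1)^2 ≡ 337^2 = 113569 ≡ 891 (mod 1063)
337^4 = (337^2)^2 ≡ 891^2 = 793881 ≡ 883 (mod 1063)
337^8 = (337^4)^2 ≡ 883^2 = 779689 ≡ 510 (mod 1063)
337^16 = (337^8)^2 ≡ 510^2 = 260100 ≡ 728 (mod 1063)
337^32 = (337^16)^2 ≡ 728^2 = 529984 ≡ 610 (mod 1063)
337^50 = 337^32 · 337^16 · 337^2 ≡ 610 · 728 · 891 ≡ 105 (mod 1063).

105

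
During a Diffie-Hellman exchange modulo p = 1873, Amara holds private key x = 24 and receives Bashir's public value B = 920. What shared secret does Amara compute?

300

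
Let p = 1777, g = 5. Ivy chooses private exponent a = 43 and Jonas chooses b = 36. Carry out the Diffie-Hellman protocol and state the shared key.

719

Ivy sends A = g^a mod p = 5^43 mod 1777.
5^1 ≡ 5 (mod 1777)
5^2 = (5^1)^2 ≡ 5^2 = 25 ≡ 25 (mod 1777)
5^4 = (5^2)^2 ≡ 25^2 = 625 ≡ 625 (mod 1777)
5^8 = (5^4)^2 ≡ 625^2 = 390625 ≡ 1462 (mod 1777)
5^16 = (5^8)^2 ≡ 1462^2 = 2137444 ≡ 1490 (mod 1777)
5^32 = (5^16)^2 ≡ 1490^2 = 2220100 ≡ 627 (mod 1777)
5^43 = 5^32 · 5^8 · 5^2 · 5^1 ≡ 627 · 1462 · 25 · 5 ≡ 1513 (mod 1777).
So A = 1513. Jonas then computes K = A^b mod p = 1513^36 mod 1777.
1513^1 ≡ 1513 (mod 1777)
1513^2 = (1513^1)^2 ≡ 1513^2 = 2289169 ≡ 393 (mod 1777)
1513^4 = (1513^2)^2 ≡ 393^2 = 154449 ≡ 1627 (mod 1777)
1513^8 = (1513^4)^2 ≡ 1627^2 = 2647129 ≡ 1176 (mod 1777)
1513^16 = (1513^8)^2 ≡ 1176^2 = 1382976 ≡ 470 (mod 1777)
1513^32 = (1513^16)^2 ≡ 470^2 = 220900 ≡ 552 (mod 1777)
1513^36 = 1513^32 · 1513^4 ≡ 552 · 1627 ≡ 719 (mod 1777).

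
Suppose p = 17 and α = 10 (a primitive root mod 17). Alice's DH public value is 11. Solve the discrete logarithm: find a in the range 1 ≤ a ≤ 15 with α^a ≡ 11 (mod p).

Try successive powers of 10 modulo 17:
10^1 ≡ 10
10^2 ≡ 15
10^3 ≡ 14
10^4 ≡ 4
10^5 ≡ 6
10^6 ≡ 9
10^7 ≡ 5
10^8 ≡ 16
10^9 ≡ 7
10^10 ≡ 2
10^11 ≡ 3
10^12 ≡ 13
10^13 ≡ 11
Found: a = 13.

13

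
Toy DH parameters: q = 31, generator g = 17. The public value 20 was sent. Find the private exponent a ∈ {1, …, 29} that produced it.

Try successive powers of 17 modulo 31:
17^1 ≡ 17
17^2 ≡ 10
17^3 ≡ 15
17^4 ≡ 7
17^5 ≡ 26
17^6 ≡ 8
17^7 ≡ 12
17^8 ≡ 18
17^9 ≡ 27
17^10 ≡ 25
17^11 ≡ 22
17^12 ≡ 2
17^13 ≡ 3
17^14 ≡ 20
Found: a = 14.

14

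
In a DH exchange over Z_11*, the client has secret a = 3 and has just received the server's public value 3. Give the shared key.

Shared key K = 3^3 mod 11.
3^1 ≡ 3 (mod 11)
3^2 = (3^1)^2 ≡ 3^2 = 9 ≡ 9 (mod 11)
3^3 = 3^2 · 3^1 ≡ 9 · 3 ≡ 5 (mod 11).

5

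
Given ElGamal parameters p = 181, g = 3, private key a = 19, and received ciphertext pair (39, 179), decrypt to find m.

51

Shared mask s = c₁^a mod p = 39^19 mod 181.
39^1 ≡ 39 (mod 181)
39^2 = (39^1)^2 ≡ 39^2 = 1521 ≡ 73 (mod 181)
39^4 = (39^2)^2 ≡ 73^2 = 5329 ≡ 80 (mod 181)
39^8 = (39^4)^2 ≡ 80^2 = 6400 ≡ 65 (mod 181)
39^16 = (39^8)^2 ≡ 65^2 = 4225 ≡ 62 (mod 181)
39^19 = 39^16 · 39^2 · 39^1 ≡ 62 · 73 · 39 ≡ 39 (mod 181).
So s = 39; s⁻¹ ≡ 65 (mod 181).
m = c₂ · s⁻¹ mod 181 = 179 · 65 mod 181 = 51.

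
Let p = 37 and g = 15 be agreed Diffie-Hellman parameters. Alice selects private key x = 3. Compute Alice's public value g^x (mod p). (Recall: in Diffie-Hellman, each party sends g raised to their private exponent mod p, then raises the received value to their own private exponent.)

Public value = 15^3 (mod 37).
15^1 ≡ 15 (mod 37)
15^2 = (15^1)^2 ≡ 15^2 = 225 ≡ 3 (mod 37)
15^3 = 15^2 · 15^1 ≡ 3 · 15 ≡ 8 (mod 37).

8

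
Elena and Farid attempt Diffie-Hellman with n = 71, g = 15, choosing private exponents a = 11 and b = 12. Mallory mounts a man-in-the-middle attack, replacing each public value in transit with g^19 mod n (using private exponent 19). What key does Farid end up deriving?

Farid receives Mallory's public value M = 15^19 mod 71 instead of the honest one.
15^1 ≡ 15 (mod 71)
15^2 = (15^1)^2 ≡ 15^2 = 225 ≡ 12 (mod 71)
15^4 = (15^2)^2 ≡ 12^2 = 144 ≡ 2 (mod 71)
15^8 = (15^4)^2 ≡ 2^2 = 4 ≡ 4 (mod 71)
15^16 = (15^8)^2 ≡ 4^2 = 16 ≡ 16 (mod 71)
15^19 = 15^16 · 15^2 · 15^1 ≡ 16 · 12 · 15 ≡ 40 (mod 71).
So M = 40. Farid computes K = M^12 mod 71.
40^1 ≡ 40 (mod 71)
40^2 = (40^1)^2 ≡ 40^2 = 1600 ≡ 38 (mod 71)
40^4 = (40^2)^2 ≡ 38^2 = 1444 ≡ 24 (mod 71)
40^8 = (40^4)^2 ≡ 24^2 = 576 ≡ 8 (mod 71)
40^12 = 40^8 · 40^4 ≡ 8 · 24 ≡ 50 (mod 71).

50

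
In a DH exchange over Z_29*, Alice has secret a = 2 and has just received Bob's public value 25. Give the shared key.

16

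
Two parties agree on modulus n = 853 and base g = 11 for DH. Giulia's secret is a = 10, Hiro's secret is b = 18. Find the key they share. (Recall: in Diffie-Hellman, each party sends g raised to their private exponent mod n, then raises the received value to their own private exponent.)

828

Hiro sends B = g^b mod n = 11^18 mod 853.
11^1 ≡ 11 (mod 853)
11^2 = (11^1)^2 ≡ 11^2 = 121 ≡ 121 (mod 853)
11^4 = (11^2)^2 ≡ 121^2 = 14641 ≡ 140 (mod 853)
11^8 = (11^4)^2 ≡ 140^2 = 19600 ≡ 834 (mod 853)
11^16 = (11^8)^2 ≡ 834^2 = 695556 ≡ 361 (mod 853)
11^18 = 11^16 · 11^2 ≡ 361 · 121 ≡ 178 (mod 853).
So B = 178. Giulia then computes K = B^a mod n = 178^10 mod 853.
178^1 ≡ 178 (mod 853)
178^2 = (178^1)^2 ≡ 178^2 = 31684 ≡ 123 (mod 853)
178^4 = (178^2)^2 ≡ 123^2 = 15129 ≡ 628 (mod 853)
178^8 = (178^4)^2 ≡ 628^2 = 394384 ≡ 298 (mod 853)
178^10 = 178^8 · 178^2 ≡ 298 · 123 ≡ 828 (mod 853).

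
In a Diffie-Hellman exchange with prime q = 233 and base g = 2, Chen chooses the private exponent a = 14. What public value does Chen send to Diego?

Public value = 2^{14} \pmod{233}.
2^1 ≡ 2 (mod 233)
2^2 = (2^1)^2 ≡ 2^2 = 4 ≡ 4 (mod 233)
2^4 = (2^2)^2 ≡ 4^2 = 16 ≡ 16 (mod 233)
2^8 = (2^4)^2 ≡ 16^2 = 256 ≡ 23 (mod 233)
2^14 = 2^8 · 2^4 · 2^2 ≡ 23 · 16 · 4 ≡ 74 (mod 233).

74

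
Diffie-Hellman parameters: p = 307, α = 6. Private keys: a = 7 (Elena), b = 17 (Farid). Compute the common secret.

17

Elena sends A = α^a mod p = 6^7 mod 307.
6^1 ≡ 6 (mod 307)
6^2 = (6^1)^2 ≡ 6^2 = 36 ≡ 36 (mod 307)
6^4 = (6^2)^2 ≡ 36^2 = 1296 ≡ 68 (mod 307)
6^7 = 6^4 · 6^2 · 6^1 ≡ 68 · 36 · 6 ≡ 259 (mod 307).
So A = 259. Farid then computes K = A^b mod p = 259^17 mod 307.
259^1 ≡ 259 (mod 307)
259^2 = (259^1)^2 ≡ 259^2 = 67081 ≡ 155 (mod 307)
259^4 = (259^2)^2 ≡ 155^2 = 24025 ≡ 79 (mod 307)
259^8 = (259^4)^2 ≡ 79^2 = 6241 ≡ 101 (mod 307)
259^16 = (259^8)^2 ≡ 101^2 = 10201 ≡ 70 (mod 307)
259^17 = 259^16 · 259^1 ≡ 70 · 259 ≡ 17 (mod 307).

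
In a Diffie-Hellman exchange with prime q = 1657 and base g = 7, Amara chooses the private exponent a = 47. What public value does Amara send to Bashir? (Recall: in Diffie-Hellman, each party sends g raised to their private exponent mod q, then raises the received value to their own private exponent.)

510

Public value = 7^47 mod 1657.
7^1 ≡ 7 (mod 1657)
7^2 = (7^1)^2 ≡ 7^2 = 49 ≡ 49 (mod 1657)
7^4 = (7^2)^2 ≡ 49^2 = 2401 ≡ 744 (mod 1657)
7^8 = (7^4)^2 ≡ 744^2 = 553536 ≡ 98 (mod 1657)
7^16 = (7^8)^2 ≡ 98^2 = 9604 ≡ 1319 (mod 1657)
7^32 = (7^16)^2 ≡ 1319^2 = 1739761 ≡ 1568 (mod 1657)
7^47 = 7^32 · 7^8 · 7^4 · 7^2 · 7^1 ≡ 1568 · 98 · 744 · 49 · 7 ≡ 510 (mod 1657).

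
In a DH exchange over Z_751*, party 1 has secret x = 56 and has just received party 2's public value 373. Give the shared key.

Shared key K = 373^56 mod 751.
373^1 ≡ 373 (mod 751)
373^2 = (373^1)^2 ≡ 373^2 = 139129 ≡ 194 (mod 751)
373^4 = (373^2)^2 ≡ 194^2 = 37636 ≡ 86 (mod 751)
373^8 = (373^4)^2 ≡ 86^2 = 7396 ≡ 637 (mod 751)
373^16 = (373^8)^2 ≡ 637^2 = 405769 ≡ 229 (mod 751)
373^32 = (373^16)^2 ≡ 229^2 = 52441 ≡ 622 (mod 751)
373^56 = 373^32 · 373^16 · 373^8 ≡ 622 · 229 · 637 ≡ 190 (mod 751).

190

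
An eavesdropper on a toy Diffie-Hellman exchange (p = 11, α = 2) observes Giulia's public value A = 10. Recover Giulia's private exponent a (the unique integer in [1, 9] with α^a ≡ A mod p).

Try successive powers of 2 modulo 11:
2^1 ≡ 2
2^2 ≡ 4
2^3 ≡ 8
2^4 ≡ 5
2^5 ≡ 10
Found: a = 5.

5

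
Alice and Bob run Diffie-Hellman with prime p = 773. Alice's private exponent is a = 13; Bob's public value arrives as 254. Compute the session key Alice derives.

Shared key K = 254^13 mod 773.
254^1 ≡ 254 (mod 773)
254^2 = (254^1)^2 ≡ 254^2 = 64516 ≡ 357 (mod 773)
254^4 = (254^2)^2 ≡ 357^2 = 127449 ≡ 677 (mod 773)
254^8 = (254^4)^2 ≡ 677^2 = 458329 ≡ 713 (mod 773)
254^13 = 254^8 · 254^4 · 254^1 ≡ 713 · 677 · 254 ≡ 524 (mod 773).

524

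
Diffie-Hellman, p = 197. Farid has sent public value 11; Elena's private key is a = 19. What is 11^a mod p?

17

Shared key K = 11^19 mod 197.
11^1 ≡ 11 (mod 197)
11^2 = (11^1)^2 ≡ 11^2 = 121 ≡ 121 (mod 197)
11^4 = (11^2)^2 ≡ 121^2 = 14641 ≡ 63 (mod 197)
11^8 = (11^4)^2 ≡ 63^2 = 3969 ≡ 29 (mod 197)
11^16 = (11^8)^2 ≡ 29^2 = 841 ≡ 53 (mod 197)
11^19 = 11^16 · 11^2 · 11^1 ≡ 53 · 121 · 11 ≡ 17 (mod 197).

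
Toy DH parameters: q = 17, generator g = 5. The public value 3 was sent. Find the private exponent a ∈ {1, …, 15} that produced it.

13

Try successive powers of 5 modulo 17:
5^1 ≡ 5
5^2 ≡ 8
5^3 ≡ 6
5^4 ≡ 13
5^5 ≡ 14
5^6 ≡ 2
5^7 ≡ 10
5^8 ≡ 16
5^9 ≡ 12
5^10 ≡ 9
5^11 ≡ 11
5^12 ≡ 4
5^13 ≡ 3
Found: a = 13.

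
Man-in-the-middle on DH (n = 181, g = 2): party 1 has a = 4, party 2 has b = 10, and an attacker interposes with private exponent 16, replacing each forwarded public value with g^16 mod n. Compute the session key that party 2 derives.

80

Party 2 receives an attacker's public value M = 2^16 mod 181 instead of the honest one.
2^1 ≡ 2 (mod 181)
2^2 = (2^1)^2 ≡ 2^2 = 4 ≡ 4 (mod 181)
2^4 = (2^2)^2 ≡ 4^2 = 16 ≡ 16 (mod 181)
2^8 = (2^4)^2 ≡ 16^2 = 256 ≡ 75 (mod 181)
2^16 = (2^8)^2 ≡ 75^2 = 5625 ≡ 14 (mod 181)
So M = 14. Party 2 computes K = M^10 mod 181.
14^1 ≡ 14 (mod 181)
14^2 = (14^1)^2 ≡ 14^2 = 196 ≡ 15 (mod 181)
14^4 = (14^2)^2 ≡ 15^2 = 225 ≡ 44 (mod 181)
14^8 = (14^4)^2 ≡ 44^2 = 1936 ≡ 126 (mod 181)
14^10 = 14^8 · 14^2 ≡ 126 · 15 ≡ 80 (mod 181).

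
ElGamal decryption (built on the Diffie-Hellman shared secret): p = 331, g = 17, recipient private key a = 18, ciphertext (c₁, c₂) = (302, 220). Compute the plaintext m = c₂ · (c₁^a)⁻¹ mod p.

10

Shared mask s = c₁^a mod p = 302^18 mod 331.
302^1 ≡ 302 (mod 331)
302^2 = (302^1)^2 ≡ 302^2 = 91204 ≡ 179 (mod 331)
302^4 = (302^2)^2 ≡ 179^2 = 32041 ≡ 265 (mod 331)
302^8 = (302^4)^2 ≡ 265^2 = 70225 ≡ 53 (mod 331)
302^16 = (302^8)^2 ≡ 53^2 = 2809 ≡ 161 (mod 331)
302^18 = 302^16 · 302^2 ≡ 161 · 179 ≡ 22 (mod 331).
So s = 22; s⁻¹ ≡ 316 (mod 331).
m = c₂ · s⁻¹ mod 331 = 220 · 316 mod 331 = 10.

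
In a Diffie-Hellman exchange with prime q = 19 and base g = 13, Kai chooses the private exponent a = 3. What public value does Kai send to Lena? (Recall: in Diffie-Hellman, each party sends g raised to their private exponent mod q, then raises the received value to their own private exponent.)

Public value = 13^3 (mod 19).
13^1 ≡ 13 (mod 19)
13^2 = (13^1)^2 ≡ 13^2 = 169 ≡ 17 (mod 19)
13^3 = 13^2 · 13^1 ≡ 17 · 13 ≡ 12 (mod 19).

12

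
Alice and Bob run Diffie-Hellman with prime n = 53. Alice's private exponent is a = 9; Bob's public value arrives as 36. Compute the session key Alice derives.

15

Shared key K = 36^9 mod 53.
36^1 ≡ 36 (mod 53)
36^2 = (36^1)^2 ≡ 36^2 = 1296 ≡ 24 (mod 53)
36^4 = (36^2)^2 ≡ 24^2 = 576 ≡ 46 (mod 53)
36^8 = (36^4)^2 ≡ 46^2 = 2116 ≡ 49 (mod 53)
36^9 = 36^8 · 36^1 ≡ 49 · 36 ≡ 15 (mod 53).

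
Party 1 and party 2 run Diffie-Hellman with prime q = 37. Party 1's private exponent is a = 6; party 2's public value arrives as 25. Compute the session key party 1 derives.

Shared key K = 25^6 mod 37.
25^1 ≡ 25 (mod 37)
25^2 = (25^1)^2 ≡ 25^2 = 625 ≡ 33 (mod 37)
25^4 = (25^2)^2 ≡ 33^2 = 1089 ≡ 16 (mod 37)
25^6 = 25^4 · 25^2 ≡ 16 · 33 ≡ 10 (mod 37).

10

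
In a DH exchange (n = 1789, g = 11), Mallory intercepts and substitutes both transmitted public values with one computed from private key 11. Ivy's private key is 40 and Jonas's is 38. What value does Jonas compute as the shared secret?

1289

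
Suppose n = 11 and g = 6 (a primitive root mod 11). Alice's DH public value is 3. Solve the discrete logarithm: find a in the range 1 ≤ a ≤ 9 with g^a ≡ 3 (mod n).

2

Try successive powers of 6 modulo 11:
6^1 ≡ 6
6^2 ≡ 3
Found: a = 2.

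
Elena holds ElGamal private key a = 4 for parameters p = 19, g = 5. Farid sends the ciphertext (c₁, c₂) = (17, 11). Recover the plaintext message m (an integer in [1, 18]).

Shared mask s = c₁^a mod p = 17^4 mod 19.
17^1 ≡ 17 (mod 19)
17^2 = (17^1)^2 ≡ 17^2 = 289 ≡ 4 (mod 19)
17^4 = (17^2)^2 ≡ 4^2 = 16 ≡ 16 (mod 19)
So s = 16; s⁻¹ ≡ 6 (mod 19).
m = c₂ · s⁻¹ mod 19 = 11 · 6 mod 19 = 9.

9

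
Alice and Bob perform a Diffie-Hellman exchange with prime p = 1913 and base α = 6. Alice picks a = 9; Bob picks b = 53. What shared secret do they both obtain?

1394

Alice sends A = α^a mod p = 6^9 mod 1913.
6^1 ≡ 6 (mod 1913)
6^2 = (6^1)^2 ≡ 6^2 = 36 ≡ 36 (mod 1913)
6^4 = (6^2)^2 ≡ 36^2 = 1296 ≡ 1296 (mod 1913)
6^8 = (6^4)^2 ≡ 1296^2 = 1679616 ≡ 2 (mod 1913)
6^9 = 6^8 · 6^1 ≡ 2 · 6 ≡ 12 (mod 1913).
So A = 12. Bob then computes K = A^b mod p = 12^53 mod 1913.
12^1 ≡ 12 (mod 1913)
12^2 = (12^1)^2 ≡ 12^2 = 144 ≡ 144 (mod 1913)
12^4 = (12^2)^2 ≡ 144^2 = 20736 ≡ 1606 (mod 1913)
12^8 = (12^4)^2 ≡ 1606^2 = 2579236 ≡ 512 (mod 1913)
12^16 = (12^8)^2 ≡ 512^2 = 262144 ≡ 63 (mod 1913)
12^32 = (12^16)^2 ≡ 63^2 = 3969 ≡ 143 (mod 1913)
12^53 = 12^32 · 12^16 · 12^4 · 12^1 ≡ 143 · 63 · 1606 · 12 ≡ 1394 (mod 1913).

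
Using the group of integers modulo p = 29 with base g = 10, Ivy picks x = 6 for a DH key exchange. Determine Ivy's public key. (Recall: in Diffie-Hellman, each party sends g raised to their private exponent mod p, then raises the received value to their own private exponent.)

22

Public value = 10^6 mod 29.
10^1 ≡ 10 (mod 29)
10^2 = (10^1)^2 ≡ 10^2 = 100 ≡ 13 (mod 29)
10^4 = (10^2)^2 ≡ 13^2 = 169 ≡ 24 (mod 29)
10^6 = 10^4 · 10^2 ≡ 24 · 13 ≡ 22 (mod 29).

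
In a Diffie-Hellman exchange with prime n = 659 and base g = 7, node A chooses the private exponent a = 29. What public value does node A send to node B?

54

Public value = 7^29 (mod 659).
7^1 ≡ 7 (mod 659)
7^2 = (7^1)^2 ≡ 7^2 = 49 ≡ 49 (mod 659)
7^4 = (7^2)^2 ≡ 49^2 = 2401 ≡ 424 (mod 659)
7^8 = (7^4)^2 ≡ 424^2 = 179776 ≡ 528 (mod 659)
7^16 = (7^8)^2 ≡ 528^2 = 278784 ≡ 27 (mod 659)
7^29 = 7^16 · 7^8 · 7^4 · 7^1 ≡ 27 · 528 · 424 · 7 ≡ 54 (mod 659).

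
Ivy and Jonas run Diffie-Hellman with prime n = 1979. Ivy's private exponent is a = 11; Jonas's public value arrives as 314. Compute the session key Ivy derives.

907

Shared key K = 314^11 mod 1979.
314^1 ≡ 314 (mod 1979)
314^2 = (314^1)^2 ≡ 314^2 = 98596 ≡ 1625 (mod 1979)
314^4 = (314^2)^2 ≡ 1625^2 = 2640625 ≡ 639 (mod 1979)
314^8 = (314^4)^2 ≡ 639^2 = 408321 ≡ 647 (mod 1979)
314^11 = 314^8 · 314^2 · 314^1 ≡ 647 · 1625 · 314 ≡ 907 (mod 1979).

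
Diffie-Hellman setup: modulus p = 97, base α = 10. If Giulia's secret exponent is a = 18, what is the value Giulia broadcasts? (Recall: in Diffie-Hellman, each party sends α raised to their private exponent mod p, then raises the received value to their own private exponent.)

89

Public value = 10^18 mod 97.
10^1 ≡ 10 (mod 97)
10^2 = (10^1)^2 ≡ 10^2 = 100 ≡ 3 (mod 97)
10^4 = (10^2)^2 ≡ 3^2 = 9 ≡ 9 (mod 97)
10^8 = (10^4)^2 ≡ 9^2 = 81 ≡ 81 (mod 97)
10^16 = (10^8)^2 ≡ 81^2 = 6561 ≡ 62 (mod 97)
10^18 = 10^16 · 10^2 ≡ 62 · 3 ≡ 89 (mod 97).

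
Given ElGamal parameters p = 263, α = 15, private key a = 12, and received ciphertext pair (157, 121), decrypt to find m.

137

Shared mask s = c₁^a mod p = 157^12 mod 263.
157^1 ≡ 157 (mod 263)
157^2 = (157^1)^2 ≡ 157^2 = 24649 ≡ 190 (mod 263)
157^4 = (157^2)^2 ≡ 190^2 = 36100 ≡ 69 (mod 263)
157^8 = (157^4)^2 ≡ 69^2 = 4761 ≡ 27 (mod 263)
157^12 = 157^8 · 157^4 ≡ 27 · 69 ≡ 22 (mod 263).
So s = 22; s⁻¹ ≡ 12 (mod 263).
m = c₂ · s⁻¹ mod 263 = 121 · 12 mod 263 = 137.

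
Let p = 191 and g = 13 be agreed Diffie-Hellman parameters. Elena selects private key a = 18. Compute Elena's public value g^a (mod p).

3

Public value = 13^18 (mod 191).
13^1 ≡ 13 (mod 191)
13^2 = (13^1)^2 ≡ 13^2 = 169 ≡ 169 (mod 191)
13^4 = (13^2)^2 ≡ 169^2 = 28561 ≡ 102 (mod 191)
13^8 = (13^4)^2 ≡ 102^2 = 10404 ≡ 90 (mod 191)
13^16 = (13^8)^2 ≡ 90^2 = 8100 ≡ 78 (mod 191)
13^18 = 13^16 · 13^2 ≡ 78 · 169 ≡ 3 (mod 191).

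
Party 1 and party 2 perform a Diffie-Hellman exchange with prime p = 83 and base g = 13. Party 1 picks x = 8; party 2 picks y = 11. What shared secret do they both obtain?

Party 1 sends A = g^x mod p = 13^8 mod 83.
13^1 ≡ 13 (mod 83)
13^2 = (13^1)^2 ≡ 13^2 = 169 ≡ 3 (mod 83)
13^4 = (13^2)^2 ≡ 3^2 = 9 ≡ 9 (mod 83)
13^8 = (13^4)^2 ≡ 9^2 = 81 ≡ 81 (mod 83)
So A = 81. Party 2 then computes K = A^y mod p = 81^11 mod 83.
81^1 ≡ 81 (mod 83)
81^2 = (81^1)^2 ≡ 81^2 = 6561 ≡ 4 (mod 83)
81^4 = (81^2)^2 ≡ 4^2 = 16 ≡ 16 (mod 83)
81^8 = (81^4)^2 ≡ 16^2 = 256 ≡ 7 (mod 83)
81^11 = 81^8 · 81^2 · 81^1 ≡ 7 · 4 · 81 ≡ 27 (mod 83).

27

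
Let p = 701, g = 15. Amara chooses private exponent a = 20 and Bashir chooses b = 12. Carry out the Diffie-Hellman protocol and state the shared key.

400

Amara sends A = g^a mod p = 15^20 mod 701.
15^1 ≡ 15 (mod 701)
15^2 = (15^1)^2 ≡ 15^2 = 225 ≡ 225 (mod 701)
15^4 = (15^2)^2 ≡ 225^2 = 50625 ≡ 153 (mod 701)
15^8 = (15^4)^2 ≡ 153^2 = 23409 ≡ 276 (mod 701)
15^16 = (15^8)^2 ≡ 276^2 = 76176 ≡ 468 (mod 701)
15^20 = 15^16 · 15^4 ≡ 468 · 153 ≡ 102 (mod 701).
So A = 102. Bashir then computes K = A^b mod p = 102^12 mod 701.
102^1 ≡ 102 (mod 701)
102^2 = (102^1)^2 ≡ 102^2 = 10404 ≡ 590 (mod 701)
102^4 = (102^2)^2 ≡ 590^2 = 348100 ≡ 404 (mod 701)
102^8 = (102^4)^2 ≡ 404^2 = 163216 ≡ 584 (mod 701)
102^12 = 102^8 · 102^4 ≡ 584 · 404 ≡ 400 (mod 701).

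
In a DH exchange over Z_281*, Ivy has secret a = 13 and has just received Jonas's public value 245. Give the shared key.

Shared key K = 245^13 mod 281.
245^1 ≡ 245 (mod 281)
245^2 = (245^1)^2 ≡ 245^2 = 60025 ≡ 172 (mod 281)
245^4 = (245^2)^2 ≡ 172^2 = 29584 ≡ 79 (mod 281)
245^8 = (245^4)^2 ≡ 79^2 = 6241 ≡ 59 (mod 281)
245^13 = 245^8 · 245^4 · 245^1 ≡ 59 · 79 · 245 ≡ 242 (mod 281).

242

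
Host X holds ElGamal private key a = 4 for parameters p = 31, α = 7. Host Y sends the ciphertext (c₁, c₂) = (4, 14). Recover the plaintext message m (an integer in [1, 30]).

25

Shared mask s = c₁^a mod p = 4^4 mod 31.
4^1 ≡ 4 (mod 31)
4^2 = (4^1)^2 ≡ 4^2 = 16 ≡ 16 (mod 31)
4^4 = (4^2)^2 ≡ 16^2 = 256 ≡ 8 (mod 31)
So s = 8; s⁻¹ ≡ 4 (mod 31).
m = c₂ · s⁻¹ mod 31 = 14 · 4 mod 31 = 25.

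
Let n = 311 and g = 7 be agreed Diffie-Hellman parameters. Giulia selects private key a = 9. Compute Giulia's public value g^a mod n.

113

Public value = 7^9 mod 311.
7^1 ≡ 7 (mod 311)
7^2 = (7^1)^2 ≡ 7^2 = 49 ≡ 49 (mod 311)
7^4 = (7^2)^2 ≡ 49^2 = 2401 ≡ 224 (mod 311)
7^8 = (7^4)^2 ≡ 224^2 = 50176 ≡ 105 (mod 311)
7^9 = 7^8 · 7^1 ≡ 105 · 7 ≡ 113 (mod 311).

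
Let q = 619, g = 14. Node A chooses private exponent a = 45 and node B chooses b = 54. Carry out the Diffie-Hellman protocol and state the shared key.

343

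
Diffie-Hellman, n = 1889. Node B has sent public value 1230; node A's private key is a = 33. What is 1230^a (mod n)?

Shared key K = 1230^33 mod 1889.
1230^1 ≡ 1230 (mod 1889)
1230^2 = (1230^1)^2 ≡ 1230^2 = 1512900 ≡ 1700 (mod 1889)
1230^4 = (1230^2)^2 ≡ 1700^2 = 2890000 ≡ 1719 (mod 1889)
1230^8 = (1230^4)^2 ≡ 1719^2 = 2954961 ≡ 565 (mod 1889)
1230^16 = (1230^8)^2 ≡ 565^2 = 319225 ≡ 1873 (mod 1889)
1230^32 = (1230^16)^2 ≡ 1873^2 = 3508129 ≡ 256 (mod 1889)
1230^33 = 1230^32 · 1230^1 ≡ 256 · 1230 ≡ 1306 (mod 1889).

1306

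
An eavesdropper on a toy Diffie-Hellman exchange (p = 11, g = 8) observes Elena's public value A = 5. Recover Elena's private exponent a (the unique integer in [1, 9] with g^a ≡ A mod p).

8

Try successive powers of 8 modulo 11:
8^1 ≡ 8
8^2 ≡ 9
8^3 ≡ 6
8^4 ≡ 4
8^5 ≡ 10
8^6 ≡ 3
8^7 ≡ 2
8^8 ≡ 5
Found: a = 8.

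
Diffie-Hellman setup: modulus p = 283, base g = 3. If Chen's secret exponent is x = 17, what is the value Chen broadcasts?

188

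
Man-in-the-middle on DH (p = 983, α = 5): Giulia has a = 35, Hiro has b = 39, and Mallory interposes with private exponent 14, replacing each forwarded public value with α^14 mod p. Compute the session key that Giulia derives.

393

Giulia receives Mallory's public value M = 5^14 mod 983 instead of the honest one.
5^1 ≡ 5 (mod 983)
5^2 = (5^1)^2 ≡ 5^2 = 25 ≡ 25 (mod 983)
5^4 = (5^2)^2 ≡ 25^2 = 625 ≡ 625 (mod 983)
5^8 = (5^4)^2 ≡ 625^2 = 390625 ≡ 374 (mod 983)
5^14 = 5^8 · 5^4 · 5^2 ≡ 374 · 625 · 25 ≡ 798 (mod 983).
So M = 798. Giulia computes K = M^35 mod 983.
798^1 ≡ 798 (mod 983)
798^2 = (798^1)^2 ≡ 798^2 = 636804 ≡ 803 (mod 983)
798^4 = (798^2)^2 ≡ 803^2 = 644809 ≡ 944 (mod 983)
798^8 = (798^4)^2 ≡ 944^2 = 891136 ≡ 538 (mod 983)
798^16 = (798^8)^2 ≡ 538^2 = 289444 ≡ 442 (mod 983)
798^32 = (798^16)^2 ≡ 442^2 = 195364 ≡ 730 (mod 983)
798^35 = 798^32 · 798^2 · 798^1 ≡ 730 · 803 · 798 ≡ 393 (mod 983).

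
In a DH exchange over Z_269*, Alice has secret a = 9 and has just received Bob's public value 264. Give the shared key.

Shared key K = 264^9 mod 269.
264^1 ≡ 264 (mod 269)
264^2 = (264^1)^2 ≡ 264^2 = 69696 ≡ 25 (mod 269)
264^4 = (264^2)^2 ≡ 25^2 = 625 ≡ 87 (mod 269)
264^8 = (264^4)^2 ≡ 87^2 = 7569 ≡ 37 (mod 269)
264^9 = 264^8 · 264^1 ≡ 37 · 264 ≡ 84 (mod 269).

84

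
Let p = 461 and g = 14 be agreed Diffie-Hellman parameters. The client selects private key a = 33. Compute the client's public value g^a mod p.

292

Public value = 14^33 mod 461.
14^1 ≡ 14 (mod 461)
14^2 = (14^1)^2 ≡ 14^2 = 196 ≡ 196 (mod 461)
14^4 = (14^2)^2 ≡ 196^2 = 38416 ≡ 153 (mod 461)
14^8 = (14^4)^2 ≡ 153^2 = 23409 ≡ 359 (mod 461)
14^16 = (14^8)^2 ≡ 359^2 = 128881 ≡ 262 (mod 461)
14^32 = (14^16)^2 ≡ 262^2 = 68644 ≡ 416 (mod 461)
14^33 = 14^32 · 14^1 ≡ 416 · 14 ≡ 292 (mod 461).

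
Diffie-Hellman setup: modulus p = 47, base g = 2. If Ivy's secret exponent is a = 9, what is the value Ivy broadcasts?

Public value = 2^9 mod 47.
2^1 ≡ 2 (mod 47)
2^2 = (2^1)^2 ≡ 2^2 = 4 ≡ 4 (mod 47)
2^4 = (2^2)^2 ≡ 4^2 = 16 ≡ 16 (mod 47)
2^8 = (2^4)^2 ≡ 16^2 = 256 ≡ 21 (mod 47)
2^9 = 2^8 · 2^1 ≡ 21 · 2 ≡ 42 (mod 47).

42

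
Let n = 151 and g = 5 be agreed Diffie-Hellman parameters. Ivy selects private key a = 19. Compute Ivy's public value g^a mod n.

31

Public value = 5^19 mod 151.
5^1 ≡ 5 (mod 151)
5^2 = (5^1)^2 ≡ 5^2 = 25 ≡ 25 (mod 151)
5^4 = (5^2)^2 ≡ 25^2 = 625 ≡ 21 (mod 151)
5^8 = (5^4)^2 ≡ 21^2 = 441 ≡ 139 (mod 151)
5^16 = (5^8)^2 ≡ 139^2 = 19321 ≡ 144 (mod 151)
5^19 = 5^16 · 5^2 · 5^1 ≡ 144 · 25 · 5 ≡ 31 (mod 151).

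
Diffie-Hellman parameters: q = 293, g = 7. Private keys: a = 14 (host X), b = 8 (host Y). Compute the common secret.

186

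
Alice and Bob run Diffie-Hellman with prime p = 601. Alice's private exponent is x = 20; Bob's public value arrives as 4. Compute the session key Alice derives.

314

Shared key K = 4^20 mod 601.
4^1 ≡ 4 (mod 601)
4^2 = (4^1)^2 ≡ 4^2 = 16 ≡ 16 (mod 601)
4^4 = (4^2)^2 ≡ 16^2 = 256 ≡ 256 (mod 601)
4^8 = (4^4)^2 ≡ 256^2 = 65536 ≡ 27 (mod 601)
4^16 = (4^8)^2 ≡ 27^2 = 729 ≡ 128 (mod 601)
4^20 = 4^16 · 4^4 ≡ 128 · 256 ≡ 314 (mod 601).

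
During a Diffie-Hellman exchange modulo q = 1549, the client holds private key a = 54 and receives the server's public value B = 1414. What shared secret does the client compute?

289

Shared key K = 1414^54 mod 1549.
1414^1 ≡ 1414 (mod 1549)
1414^2 = (1414^1)^2 ≡ 1414^2 = 1999396 ≡ 1186 (mod 1549)
1414^4 = (1414^2)^2 ≡ 1186^2 = 1406596 ≡ 104 (mod 1549)
1414^8 = (1414^4)^2 ≡ 104^2 = 10816 ≡ 1522 (mod 1549)
1414^16 = (1414^8)^2 ≡ 1522^2 = 2316484 ≡ 729 (mod 1549)
1414^32 = (1414^16)^2 ≡ 729^2 = 531441 ≡ 134 (mod 1549)
1414^54 = 1414^32 · 1414^16 · 1414^4 · 1414^2 ≡ 134 · 729 · 104 · 1186 ≡ 289 (mod 1549).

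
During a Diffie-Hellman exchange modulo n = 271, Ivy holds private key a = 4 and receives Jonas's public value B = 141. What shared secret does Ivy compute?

119

Shared key K = 141^4 mod 271.
141^1 ≡ 141 (mod 271)
141^2 = (141^1)^2 ≡ 141^2 = 19881 ≡ 98 (mod 271)
141^4 = (141^2)^2 ≡ 98^2 = 9604 ≡ 119 (mod 271)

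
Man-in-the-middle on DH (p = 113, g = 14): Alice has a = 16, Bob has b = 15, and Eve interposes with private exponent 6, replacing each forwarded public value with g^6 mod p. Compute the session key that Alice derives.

Alice receives Eve's public value M = 14^6 mod 113 instead of the honest one.
14^1 ≡ 14 (mod 113)
14^2 = (14^1)^2 ≡ 14^2 = 196 ≡ 83 (mod 113)
14^4 = (14^2)^2 ≡ 83^2 = 6889 ≡ 109 (mod 113)
14^6 = 14^4 · 14^2 ≡ 109 · 83 ≡ 7 (mod 113).
So M = 7. Alice computes K = M^16 mod 113.
7^1 ≡ 7 (mod 113)
7^2 = (7^1)^2 ≡ 7^2 = 49 ≡ 49 (mod 113)
7^4 = (7^2)^2 ≡ 49^2 = 2401 ≡ 28 (mod 113)
7^8 = (7^4)^2 ≡ 28^2 = 784 ≡ 106 (mod 113)
7^16 = (7^8)^2 ≡ 106^2 = 11236 ≡ 49 (mod 113)

49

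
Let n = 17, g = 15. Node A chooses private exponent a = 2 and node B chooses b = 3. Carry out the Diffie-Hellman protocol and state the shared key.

Node B sends B = g^b mod n = 15^3 mod 17.
15^1 ≡ 15 (mod 17)
15^2 = (15^1)^2 ≡ 15^2 = 225 ≡ 4 (mod 17)
15^3 = 15^2 · 15^1 ≡ 4 · 15 ≡ 9 (mod 17).
So B = 9. Node A then computes K = B^a mod n = 9^2 mod 17.
9^1 ≡ 9 (mod 17)
9^2 = (9^1)^2 ≡ 9^2 = 81 ≡ 13 (mod 17)

13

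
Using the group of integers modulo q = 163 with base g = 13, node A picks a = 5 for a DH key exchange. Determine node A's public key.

142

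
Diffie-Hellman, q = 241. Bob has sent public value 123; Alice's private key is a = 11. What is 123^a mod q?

83

Shared key K = 123^11 mod 241.
123^1 ≡ 123 (mod 241)
123^2 = (123^1)^2 ≡ 123^2 = 15129 ≡ 187 (mod 241)
123^4 = (123^2)^2 ≡ 187^2 = 34969 ≡ 24 (mod 241)
123^8 = (123^4)^2 ≡ 24^2 = 576 ≡ 94 (mod 241)
123^11 = 123^8 · 123^2 · 123^1 ≡ 94 · 187 · 123 ≡ 83 (mod 241).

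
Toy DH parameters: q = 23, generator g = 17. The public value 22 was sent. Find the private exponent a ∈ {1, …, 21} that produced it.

11

Try successive powers of 17 modulo 23:
17^1 ≡ 17
17^2 ≡ 13
17^3 ≡ 14
17^4 ≡ 8
17^5 ≡ 21
17^6 ≡ 12
17^7 ≡ 20
17^8 ≡ 18
17^9 ≡ 7
17^10 ≡ 4
17^11 ≡ 22
Found: a = 11.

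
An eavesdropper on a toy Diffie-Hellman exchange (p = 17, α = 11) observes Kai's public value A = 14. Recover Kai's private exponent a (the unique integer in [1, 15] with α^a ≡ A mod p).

Try successive powers of 11 modulo 17:
11^1 ≡ 11
11^2 ≡ 2
11^3 ≡ 5
11^4 ≡ 4
11^5 ≡ 10
11^6 ≡ 8
11^7 ≡ 3
11^8 ≡ 16
11^9 ≡ 6
11^10 ≡ 15
11^11 ≡ 12
11^12 ≡ 13
11^13 ≡ 7
11^14 ≡ 9
11^15 ≡ 14
Found: a = 15.

15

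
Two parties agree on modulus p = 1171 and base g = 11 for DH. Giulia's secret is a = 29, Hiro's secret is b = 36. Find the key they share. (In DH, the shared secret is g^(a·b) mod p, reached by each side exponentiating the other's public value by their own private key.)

283

Giulia sends A = g^a mod p = 11^29 mod 1171.
11^1 ≡ 11 (mod 1171)
11^2 = (11^1)^2 ≡ 11^2 = 121 ≡ 121 (mod 1171)
11^4 = (11^2)^2 ≡ 121^2 = 14641 ≡ 589 (mod 1171)
11^8 = (11^4)^2 ≡ 589^2 = 346921 ≡ 305 (mod 1171)
11^16 = (11^8)^2 ≡ 305^2 = 93025 ≡ 516 (mod 1171)
11^29 = 11^16 · 11^8 · 11^4 · 11^1 ≡ 516 · 305 · 589 · 11 ≡ 376 (mod 1171).
So A = 376. Hiro then computes K = A^b mod p = 376^36 mod 1171.
376^1 ≡ 376 (mod 1171)
376^2 = (376^1)^2 ≡ 376^2 = 141376 ≡ 856 (mod 1171)
376^4 = (376^2)^2 ≡ 856^2 = 732736 ≡ 861 (mod 1171)
376^8 = (376^4)^2 ≡ 861^2 = 741321 ≡ 78 (mod 1171)
376^16 = (376^8)^2 ≡ 78^2 = 6084 ≡ 229 (mod 1171)
376^32 = (376^16)^2 ≡ 229^2 = 52441 ≡ 917 (mod 1171)
376^36 = 376^32 · 376^4 ≡ 917 · 861 ≡ 283 (mod 1171).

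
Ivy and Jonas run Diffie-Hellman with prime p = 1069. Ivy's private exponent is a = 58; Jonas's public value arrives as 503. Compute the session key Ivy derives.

Shared key K = 503^58 mod 1069.
503^1 ≡ 503 (mod 1069)
503^2 = (503^1)^2 ≡ 503^2 = 253009 ≡ 725 (mod 1069)
503^4 = (503^2)^2 ≡ 725^2 = 525625 ≡ 746 (mod 1069)
503^8 = (503^4)^2 ≡ 746^2 = 556516 ≡ 636 (mod 1069)
503^16 = (503^8)^2 ≡ 636^2 = 404496 ≡ 414 (mod 1069)
503^32 = (503^16)^2 ≡ 414^2 = 171396 ≡ 356 (mod 1069)
503^58 = 503^32 · 503^16 · 503^8 · 503^2 ≡ 356 · 414 · 636 · 725 ≡ 425 (mod 1069).

425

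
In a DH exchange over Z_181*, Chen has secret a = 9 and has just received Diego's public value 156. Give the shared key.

Shared key K = 156^9 mod 181.
156^1 ≡ 156 (mod 181)
156^2 = (156^1)^2 ≡ 156^2 = 24336 ≡ 82 (mod 181)
156^4 = (156^2)^2 ≡ 82^2 = 6724 ≡ 27 (mod 181)
156^8 = (156^4)^2 ≡ 27^2 = 729 ≡ 5 (mod 181)
156^9 = 156^8 · 156^1 ≡ 5 · 156 ≡ 56 (mod 181).

56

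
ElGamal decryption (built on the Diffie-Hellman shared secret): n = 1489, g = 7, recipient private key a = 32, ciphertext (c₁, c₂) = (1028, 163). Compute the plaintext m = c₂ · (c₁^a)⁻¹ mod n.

Shared mask s = c₁^a mod n = 1028^32 mod 1489.
1028^1 ≡ 1028 (mod 1489)
1028^2 = (1028^1)^2 ≡ 1028^2 = 1056784 ≡ 1083 (mod 1489)
1028^4 = (1028^2)^2 ≡ 1083^2 = 1172889 ≡ 1046 (mod 1489)
1028^8 = (1028^4)^2 ≡ 1046^2 = 1094116 ≡ 1190 (mod 1489)
1028^16 = (1028^8)^2 ≡ 1190^2 = 1416100 ≡ 61 (mod 1489)
1028^32 = (1028^16)^2 ≡ 61^2 = 3721 ≡ 743 (mod 1489)
So s = 743; s⁻¹ ≡ 992 (mod 1489).
m = c₂ · s⁻¹ mod 1489 = 163 · 992 mod 1489 = 884.

884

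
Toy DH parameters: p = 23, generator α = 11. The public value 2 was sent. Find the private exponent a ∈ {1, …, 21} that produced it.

Try successive powers of 11 modulo 23:
11^1 ≡ 11
11^2 ≡ 6
11^3 ≡ 20
11^4 ≡ 13
11^5 ≡ 5
11^6 ≡ 9
11^7 ≡ 7
11^8 ≡ 8
11^9 ≡ 19
11^10 ≡ 2
Found: a = 10.

10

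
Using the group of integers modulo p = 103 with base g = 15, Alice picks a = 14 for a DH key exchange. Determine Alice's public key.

Public value = 15^14 mod 103.
15^1 ≡ 15 (mod 103)
15^2 = (15^1)^2 ≡ 15^2 = 225 ≡ 19 (mod 103)
15^4 = (15^2)^2 ≡ 19^2 = 361 ≡ 52 (mod 103)
15^8 = (15^4)^2 ≡ 52^2 = 2704 ≡ 26 (mod 103)
15^14 = 15^8 · 15^4 · 15^2 ≡ 26 · 52 · 19 ≡ 41 (mod 103).

41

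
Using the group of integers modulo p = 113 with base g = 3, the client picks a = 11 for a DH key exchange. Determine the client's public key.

76

Public value = 3^11 mod 113.
3^1 ≡ 3 (mod 113)
3^2 = (3^1)^2 ≡ 3^2 = 9 ≡ 9 (mod 113)
3^4 = (3^2)^2 ≡ 9^2 = 81 ≡ 81 (mod 113)
3^8 = (3^4)^2 ≡ 81^2 = 6561 ≡ 7 (mod 113)
3^11 = 3^8 · 3^2 · 3^1 ≡ 7 · 9 · 3 ≡ 76 (mod 113).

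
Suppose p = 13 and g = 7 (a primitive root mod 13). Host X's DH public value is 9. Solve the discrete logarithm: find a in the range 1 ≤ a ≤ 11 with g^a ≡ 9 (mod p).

Try successive powers of 7 modulo 13:
7^1 ≡ 7
7^2 ≡ 10
7^3 ≡ 5
7^4 ≡ 9
Found: a = 4.

4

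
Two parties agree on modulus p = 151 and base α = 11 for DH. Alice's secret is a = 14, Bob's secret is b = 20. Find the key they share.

2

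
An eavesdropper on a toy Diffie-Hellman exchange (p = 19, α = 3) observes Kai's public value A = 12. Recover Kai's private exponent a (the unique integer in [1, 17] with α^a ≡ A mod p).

Try successive powers of 3 modulo 19:
3^1 ≡ 3
3^2 ≡ 9
3^3 ≡ 8
3^4 ≡ 5
3^5 ≡ 15
3^6 ≡ 7
3^7 ≡ 2
3^8 ≡ 6
3^9 ≡ 18
3^10 ≡ 16
3^11 ≡ 10
3^12 ≡ 11
3^13 ≡ 14
3^14 ≡ 4
3^15 ≡ 12
Found: a = 15.

15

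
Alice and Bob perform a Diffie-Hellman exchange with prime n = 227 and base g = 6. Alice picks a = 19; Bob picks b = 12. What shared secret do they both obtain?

36

Bob sends B = g^b mod n = 6^12 mod 227.
6^1 ≡ 6 (mod 227)
6^2 = (6^1)^2 ≡ 6^2 = 36 ≡ 36 (mod 227)
6^4 = (6^2)^2 ≡ 36^2 = 1296 ≡ 161 (mod 227)
6^8 = (6^4)^2 ≡ 161^2 = 25921 ≡ 43 (mod 227)
6^12 = 6^8 · 6^4 ≡ 43 · 161 ≡ 113 (mod 227).
So B = 113. Alice then computes K = B^a mod n = 113^19 mod 227.
113^1 ≡ 113 (mod 227)
113^2 = (113^1)^2 ≡ 113^2 = 12769 ≡ 57 (mod 227)
113^4 = (113^2)^2 ≡ 57^2 = 3249 ≡ 71 (mod 227)
113^8 = (113^4)^2 ≡ 71^2 = 5041 ≡ 47 (mod 227)
113^16 = (113^8)^2 ≡ 47^2 = 2209 ≡ 166 (mod 227)
113^19 = 113^16 · 113^2 · 113^1 ≡ 166 · 57 · 113 ≡ 36 (mod 227).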